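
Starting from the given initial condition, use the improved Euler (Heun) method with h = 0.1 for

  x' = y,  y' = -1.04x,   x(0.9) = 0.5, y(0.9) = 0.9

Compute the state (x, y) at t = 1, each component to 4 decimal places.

Heun on (x,y): k1 = f(t_n, state_n); k2 = f(t_n + h, state_n + h·k1); state_{n+1} = state_n + (h/2)·(k1 + k2).
0.900000: (0.500000, 0.900000)
  k1 = (0.900000, -0.520000)
  predictor → (0.590000, 0.848000)
  k2 = (0.848000, -0.613600)
  → (0.587400, 0.843320)
(x(1), y(1)) ≈ (0.5874, 0.8433)

0.5874, 0.8433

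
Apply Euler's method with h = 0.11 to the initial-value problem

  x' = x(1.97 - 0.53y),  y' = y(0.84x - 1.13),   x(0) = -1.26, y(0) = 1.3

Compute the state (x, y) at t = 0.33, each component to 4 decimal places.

Euler on (x,y): x_{n+1} = x_n + h·x', y_{n+1} = y_n + h·y'.
0.000000: (-1.260000, 1.300000); f=(-1.614060, -2.844920) → (-1.437547, 0.987059)
0.110000: (-1.437547, 0.987059); f=(-2.079927, -2.307289) → (-1.666339, 0.733257)
0.220000: (-1.666339, 0.733257); f=(-2.635104, -1.854938) → (-1.956200, 0.529214)
(x(0.33), y(0.33)) ≈ (-1.9562, 0.5292)

-1.9562, 0.5292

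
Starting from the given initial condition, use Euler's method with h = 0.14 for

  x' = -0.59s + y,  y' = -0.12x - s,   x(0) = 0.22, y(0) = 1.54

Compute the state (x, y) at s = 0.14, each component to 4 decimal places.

0.4356, 1.5363

Euler on (x,y): x_{n+1} = x_n + h·x', y_{n+1} = y_n + h·y'.
0.000000: (0.220000, 1.540000); f=(1.540000, -0.026400) → (0.435600, 1.536304)
(x(0.14), y(0.14)) ≈ (0.4356, 1.5363)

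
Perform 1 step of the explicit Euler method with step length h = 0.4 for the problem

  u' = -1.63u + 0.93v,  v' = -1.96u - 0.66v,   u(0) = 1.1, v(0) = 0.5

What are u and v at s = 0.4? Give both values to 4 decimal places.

0.5688, -0.4944

Euler on (u,v): u_{n+1} = u_n + h·u', v_{n+1} = v_n + h·v'.
0.000000: (1.100000, 0.500000); f=(-1.328000, -2.486000) → (0.568800, -0.494400)
(u(0.4), v(0.4)) ≈ (0.5688, -0.4944)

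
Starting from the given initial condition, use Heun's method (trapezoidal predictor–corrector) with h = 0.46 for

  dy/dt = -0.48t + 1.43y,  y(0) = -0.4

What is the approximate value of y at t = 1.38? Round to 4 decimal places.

-3.4804

Heun: k1 = f(t_n, y_n); k2 = f(t_n + h, y_n + h·k1); y_{n+1} = y_n + (h/2)·(k1 + k2).
t=0.000000, y=-0.400000:
  k1 = f(0.000000, -0.400000) = -0.572000
  k2 = f(0.460000, -0.663120) = -1.169062
  y ← -0.400000 + (0.46/2)·(-0.572000 + (-1.169062)) = -0.800444
t=0.460000, y=-0.800444:
  k1 = f(0.460000, -0.800444) = -1.365435
  k2 = f(0.920000, -1.428544) = -2.484418
  y ← -0.800444 + (0.46/2)·(-1.365435 + (-2.484418)) = -1.685910
t=0.920000, y=-1.685910:
  k1 = f(0.920000, -1.685910) = -2.852452
  k2 = f(1.380000, -2.998038) = -4.949595
  y ← -1.685910 + (0.46/2)·(-2.852452 + (-4.949595)) = -3.480381
y(1.38) ≈ -3.4804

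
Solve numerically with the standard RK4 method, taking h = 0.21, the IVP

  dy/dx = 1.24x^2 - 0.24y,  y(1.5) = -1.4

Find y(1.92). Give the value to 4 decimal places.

0.1961

RK4: k1 = f(x_n, y_n); k2 = f(x_n + h/2, y_n + (h/2)·k1); k3 = f(x_n + h/2, y_n + (h/2)·k2); k4 = f(x_n + h, y_n + h·k3); y_{n+1} = y_n + (h/6)·(k1 + 2k2 + 2k3 + k4).
x=1.500000, y=-1.400000:
  k1 = f(1.500000, -1.400000) = 3.126000
  k2 = f(1.605000, -1.071770) = 3.451496
  k3 = f(1.605000, -1.037593) = 3.443293
  k4 = f(1.710000, -0.676908) = 3.788342
  y ← -1.400000 + (0.21/6)·(k1 + 2k2 + 2k3 + k4) = -0.675363
x=1.710000, y=-0.675363:
  k1 = f(1.710000, -0.675363) = 3.787971
  k2 = f(1.815000, -0.277626) = 4.151469
  k3 = f(1.815000, -0.239459) = 4.142309
  k4 = f(1.920000, 0.194522) = 4.524451
  y ← -0.675363 + (0.21/6)·(k1 + 2k2 + 2k3 + k4) = 0.196136
y(1.92) ≈ 0.1961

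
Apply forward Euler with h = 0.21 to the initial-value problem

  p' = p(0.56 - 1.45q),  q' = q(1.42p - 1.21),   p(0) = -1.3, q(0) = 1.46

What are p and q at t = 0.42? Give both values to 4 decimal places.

Euler on (p,q): p_{n+1} = p_n + h·p', q_{n+1} = q_n + h·q'.
0.000000: (-1.300000, 1.460000); f=(2.024100, -4.461760) → (-0.874939, 0.523030)
0.210000: (-0.874939, 0.523030); f=(0.173583, -1.282687) → (-0.838487, 0.253666)
(p(0.42), q(0.42)) ≈ (-0.8385, 0.2537)

-0.8385, 0.2537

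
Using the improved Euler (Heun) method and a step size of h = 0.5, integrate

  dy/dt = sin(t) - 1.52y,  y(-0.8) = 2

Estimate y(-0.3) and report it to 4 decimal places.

0.9407

Heun: k1 = f(t_n, y_n); k2 = f(t_n + h, y_n + h·k1); y_{n+1} = y_n + (h/2)·(k1 + k2).
t=-0.800000, y=2.000000:
  k1 = f(-0.800000, 2.000000) = -3.757356
  k2 = f(-0.300000, 0.121322) = -0.479930
  y ← 2.000000 + (0.5/2)·(-3.757356 + (-0.479930)) = 0.940679
y(-0.3) ≈ 0.9407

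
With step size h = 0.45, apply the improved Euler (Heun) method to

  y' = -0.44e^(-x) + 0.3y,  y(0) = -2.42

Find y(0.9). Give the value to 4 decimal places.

-3.4804

Heun: k1 = f(x_n, y_n); k2 = f(x_n + h, y_n + h·k1); y_{n+1} = y_n + (h/2)·(k1 + k2).
x=0.000000, y=-2.420000:
  k1 = f(0.000000, -2.420000) = -1.166000
  k2 = f(0.450000, -2.944700) = -1.163966
  y ← -2.420000 + (0.45/2)·(-1.166000 + (-1.163966)) = -2.944242
x=0.450000, y=-2.944242:
  k1 = f(0.450000, -2.944242) = -1.163829
  k2 = f(0.900000, -3.467966) = -1.219280
  y ← -2.944242 + (0.45/2)·(-1.163829 + (-1.219280)) = -3.480442
y(0.9) ≈ -3.4804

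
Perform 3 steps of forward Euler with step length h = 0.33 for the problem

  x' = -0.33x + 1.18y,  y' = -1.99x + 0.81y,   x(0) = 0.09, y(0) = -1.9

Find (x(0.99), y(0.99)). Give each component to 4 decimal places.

Euler on (x,y): x_{n+1} = x_n + h·x', y_{n+1} = y_n + h·y'.
0.000000: (0.090000, -1.900000); f=(-2.271700, -1.718100) → (-0.659661, -2.466973)
0.330000: (-0.659661, -2.466973); f=(-2.693340, -0.685523) → (-1.548463, -2.693196)
0.660000: (-1.548463, -2.693196); f=(-2.666978, 0.899953) → (-2.428566, -2.396211)
(x(0.99), y(0.99)) ≈ (-2.4286, -2.3962)

-2.4286, -2.3962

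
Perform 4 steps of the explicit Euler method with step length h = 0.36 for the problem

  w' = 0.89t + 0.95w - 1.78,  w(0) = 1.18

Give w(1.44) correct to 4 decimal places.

Euler: w_{n+1} = w_n + h·f(t_n, w_n).
t=0.000000, w=1.180000: f=-0.659000 → w ← 1.180000 + 0.36·(-0.659000) = 0.942760
t=0.360000, w=0.942760: f=-0.563978 → w ← 0.942760 + 0.36·(-0.563978) = 0.739728
t=0.720000, w=0.739728: f=-0.436458 → w ← 0.739728 + 0.36·(-0.436458) = 0.582603
t=1.080000, w=0.582603: f=-0.265327 → w ← 0.582603 + 0.36·(-0.265327) = 0.487085
w(1.44) ≈ 0.4871

0.4871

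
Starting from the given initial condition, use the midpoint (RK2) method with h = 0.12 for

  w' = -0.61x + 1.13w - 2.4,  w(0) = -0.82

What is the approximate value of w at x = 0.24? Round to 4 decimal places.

Midpoint: k1 = f(x_n, w_n); k2 = f(x_n + h/2, w_n + (h/2)·k1); w_{n+1} = w_n + h·k2.
x=0.000000, w=-0.820000:
  k1 = f(0.000000, -0.820000) = -3.326600
  k2 = f(0.060000, -1.019596) = -3.588743
  w ← -0.820000 + 0.12·(-3.588743) = -1.250649
x=0.120000, w=-1.250649:
  k1 = f(0.120000, -1.250649) = -3.886434
  k2 = f(0.180000, -1.483835) = -4.186534
  w ← -1.250649 + 0.12·(-4.186534) = -1.753033
w(0.24) ≈ -1.7530

-1.7530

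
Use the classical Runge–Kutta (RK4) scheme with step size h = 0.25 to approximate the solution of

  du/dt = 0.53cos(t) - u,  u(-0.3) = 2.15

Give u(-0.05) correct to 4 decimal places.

1.7897

RK4: k1 = f(t_n, u_n); k2 = f(t_n + h/2, u_n + (h/2)·k1); k3 = f(t_n + h/2, u_n + (h/2)·k2); k4 = f(t_n + h, u_n + h·k3); u_{n+1} = u_n + (h/6)·(k1 + 2k2 + 2k3 + k4).
t=-0.300000, u=2.150000:
  k1 = f(-0.300000, 2.150000) = -1.643672
  k2 = f(-0.175000, 1.944541) = -1.422636
  k3 = f(-0.175000, 1.972171) = -1.450265
  k4 = f(-0.050000, 1.787434) = -1.258096
  u ← 2.150000 + (0.25/6)·(k1 + 2k2 + 2k3 + k4) = 1.789685
u(-0.05) ≈ 1.7897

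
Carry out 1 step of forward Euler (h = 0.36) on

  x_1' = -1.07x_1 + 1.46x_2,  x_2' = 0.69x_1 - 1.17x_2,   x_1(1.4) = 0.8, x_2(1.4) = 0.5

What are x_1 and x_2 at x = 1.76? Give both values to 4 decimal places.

Euler on (x_1,x_2): x_1_{n+1} = x_1_n + h·x_1', x_2_{n+1} = x_2_n + h·x_2'.
1.400000: (0.800000, 0.500000); f=(-0.126000, -0.033000) → (0.754640, 0.488120)
(x_1(1.76), x_2(1.76)) ≈ (0.7546, 0.4881)

0.7546, 0.4881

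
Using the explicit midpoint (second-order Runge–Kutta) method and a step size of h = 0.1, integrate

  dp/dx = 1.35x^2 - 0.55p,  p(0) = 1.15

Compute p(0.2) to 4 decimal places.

Midpoint: k1 = f(x_n, p_n); k2 = f(x_n + h/2, p_n + (h/2)·k1); p_{n+1} = p_n + h·k2.
x=0.000000, p=1.150000:
  k1 = f(0.000000, 1.150000) = -0.632500
  k2 = f(0.050000, 1.118375) = -0.611731
  p ← 1.150000 + 0.1·(-0.611731) = 1.088827
x=0.100000, p=1.088827:
  k1 = f(0.100000, 1.088827) = -0.585355
  k2 = f(0.150000, 1.059559) = -0.552383
  p ← 1.088827 + 0.1·(-0.552383) = 1.033589
p(0.2) ≈ 1.0336

1.0336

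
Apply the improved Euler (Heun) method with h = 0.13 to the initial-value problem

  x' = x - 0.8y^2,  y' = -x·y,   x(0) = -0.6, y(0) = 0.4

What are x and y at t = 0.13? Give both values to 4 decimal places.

-0.7021, 0.4351

Heun on (x,y): k1 = f(t_n, state_n); k2 = f(t_n + h, state_n + h·k1); state_{n+1} = state_n + (h/2)·(k1 + k2).
0.000000: (-0.600000, 0.400000)
  k1 = (-0.728000, 0.240000)
  predictor → (-0.694640, 0.431200)
  k2 = (-0.843387, 0.299529)
  → (-0.702140, 0.435069)
(x(0.13), y(0.13)) ≈ (-0.7021, 0.4351)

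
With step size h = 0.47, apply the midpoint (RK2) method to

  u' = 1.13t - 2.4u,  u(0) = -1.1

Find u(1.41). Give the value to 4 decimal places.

0.3491

Midpoint: k1 = f(t_n, u_n); k2 = f(t_n + h/2, u_n + (h/2)·k1); u_{n+1} = u_n + h·k2.
t=0.000000, u=-1.100000:
  k1 = f(0.000000, -1.100000) = 2.640000
  k2 = f(0.235000, -0.479600) = 1.416590
  u ← -1.100000 + 0.47·1.416590 = -0.434203
t=0.470000, u=-0.434203:
  k1 = f(0.470000, -0.434203) = 1.573186
  k2 = f(0.705000, -0.064504) = 0.951459
  u ← -0.434203 + 0.47·0.951459 = 0.012983
t=0.940000, u=0.012983:
  k1 = f(0.940000, 0.012983) = 1.031040
  k2 = f(1.175000, 0.255278) = 0.715084
  u ← 0.012983 + 0.47·0.715084 = 0.349072
u(1.41) ≈ 0.3491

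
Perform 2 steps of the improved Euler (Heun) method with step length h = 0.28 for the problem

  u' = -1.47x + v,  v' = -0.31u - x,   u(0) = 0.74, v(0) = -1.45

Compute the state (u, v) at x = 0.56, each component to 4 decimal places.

-0.3497, -1.6530

Heun on (u,v): k1 = f(x_n, state_n); k2 = f(x_n + h, state_n + h·k1); state_{n+1} = state_n + (h/2)·(k1 + k2).
0.000000: (0.740000, -1.450000)
  k1 = (-1.450000, -0.229400)
  predictor → (0.334000, -1.514232)
  k2 = (-1.925832, -0.383540)
  → (0.267384, -1.535812)
0.280000: (0.267384, -1.535812)
  k1 = (-1.947412, -0.362889)
  predictor → (-0.277892, -1.637420)
  k2 = (-2.460620, -0.473854)
  → (-0.349741, -1.652956)
(u(0.56), v(0.56)) ≈ (-0.3497, -1.6530)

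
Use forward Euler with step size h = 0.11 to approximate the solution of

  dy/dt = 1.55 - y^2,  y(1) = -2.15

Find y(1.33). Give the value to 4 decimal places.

-3.8168

Euler: y_{n+1} = y_n + h·f(t_n, y_n).
t=1.000000, y=-2.150000: f=-3.072500 → y ← -2.150000 + 0.11·(-3.072500) = -2.487975
t=1.110000, y=-2.487975: f=-4.640020 → y ← -2.487975 + 0.11·(-4.640020) = -2.998377
t=1.220000, y=-2.998377: f=-7.440266 → y ← -2.998377 + 0.11·(-7.440266) = -3.816806
y(1.33) ≈ -3.8168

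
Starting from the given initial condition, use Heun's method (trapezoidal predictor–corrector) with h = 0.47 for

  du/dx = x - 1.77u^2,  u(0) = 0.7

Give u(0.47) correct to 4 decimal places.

Heun: k1 = f(x_n, u_n); k2 = f(x_n + h, u_n + h·k1); u_{n+1} = u_n + (h/2)·(k1 + k2).
x=0.000000, u=0.700000:
  k1 = f(0.000000, 0.700000) = -0.867300
  k2 = f(0.470000, 0.292369) = 0.318701
  u ← 0.700000 + (0.47/2)·(-0.867300 + 0.318701) = 0.571079
u(0.47) ≈ 0.5711

0.5711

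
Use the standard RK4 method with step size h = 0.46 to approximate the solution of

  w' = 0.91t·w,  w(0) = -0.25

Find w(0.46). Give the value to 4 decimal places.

-0.2753

RK4: k1 = f(t_n, w_n); k2 = f(t_n + h/2, w_n + (h/2)·k1); k3 = f(t_n + h/2, w_n + (h/2)·k2); k4 = f(t_n + h, w_n + h·k3); w_{n+1} = w_n + (h/6)·(k1 + 2k2 + 2k3 + k4).
t=0.000000, w=-0.250000:
  k1 = f(0.000000, -0.250000) = 0.000000
  k2 = f(0.230000, -0.250000) = -0.052325
  k3 = f(0.230000, -0.262035) = -0.054844
  k4 = f(0.460000, -0.275228) = -0.115211
  w ← -0.250000 + (0.46/6)·(k1 + 2k2 + 2k3 + k4) = -0.275265
w(0.46) ≈ -0.2753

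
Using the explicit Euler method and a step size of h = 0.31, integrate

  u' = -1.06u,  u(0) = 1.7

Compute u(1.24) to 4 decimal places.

0.3454

Euler: u_{n+1} = u_n + h·f(t_n, u_n).
t=0.000000, u=1.700000: f=-1.802000 → u ← 1.700000 + 0.31·(-1.802000) = 1.141380
t=0.310000, u=1.141380: f=-1.209863 → u ← 1.141380 + 0.31·(-1.209863) = 0.766323
t=0.620000, u=0.766323: f=-0.812302 → u ← 0.766323 + 0.31·(-0.812302) = 0.514509
t=0.930000, u=0.514509: f=-0.545379 → u ← 0.514509 + 0.31·(-0.545379) = 0.345441
u(1.24) ≈ 0.3454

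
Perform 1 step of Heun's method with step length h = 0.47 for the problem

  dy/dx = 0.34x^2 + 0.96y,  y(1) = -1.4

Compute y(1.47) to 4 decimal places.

Heun: k1 = f(x_n, y_n); k2 = f(x_n + h, y_n + h·k1); y_{n+1} = y_n + (h/2)·(k1 + k2).
x=1.000000, y=-1.400000:
  k1 = f(1.000000, -1.400000) = -1.004000
  k2 = f(1.470000, -1.871880) = -1.062299
  y ← -1.400000 + (0.47/2)·(-1.004000 + (-1.062299)) = -1.885580
y(1.47) ≈ -1.8856

-1.8856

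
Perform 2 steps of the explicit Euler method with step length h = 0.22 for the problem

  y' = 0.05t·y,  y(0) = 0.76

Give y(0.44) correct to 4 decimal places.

0.7618

Euler: y_{n+1} = y_n + h·f(t_n, y_n).
t=0.000000, y=0.760000: f=0.000000 → y ← 0.760000 + 0.22·0.000000 = 0.760000
t=0.220000, y=0.760000: f=0.008360 → y ← 0.760000 + 0.22·0.008360 = 0.761839
y(0.44) ≈ 0.7618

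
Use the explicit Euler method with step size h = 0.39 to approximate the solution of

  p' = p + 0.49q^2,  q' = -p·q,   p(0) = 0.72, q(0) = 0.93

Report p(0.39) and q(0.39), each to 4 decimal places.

1.1661, 0.6689

Euler on (p,q): p_{n+1} = p_n + h·p', q_{n+1} = q_n + h·q'.
0.000000: (0.720000, 0.930000); f=(1.143801, -0.669600) → (1.166082, 0.668856)
(p(0.39), q(0.39)) ≈ (1.1661, 0.6689)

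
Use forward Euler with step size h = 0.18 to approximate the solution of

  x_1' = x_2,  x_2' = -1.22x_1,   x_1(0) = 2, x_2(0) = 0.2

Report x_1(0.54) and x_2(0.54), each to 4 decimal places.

Euler on (x_1,x_2): x_1_{n+1} = x_1_n + h·x_1', x_2_{n+1} = x_2_n + h·x_2'.
0.000000: (2.000000, 0.200000); f=(0.200000, -2.440000) → (2.036000, -0.239200)
0.180000: (2.036000, -0.239200); f=(-0.239200, -2.483920) → (1.992944, -0.686306)
0.360000: (1.992944, -0.686306); f=(-0.686306, -2.431392) → (1.869409, -1.123956)
(x_1(0.54), x_2(0.54)) ≈ (1.8694, -1.1240)

1.8694, -1.1240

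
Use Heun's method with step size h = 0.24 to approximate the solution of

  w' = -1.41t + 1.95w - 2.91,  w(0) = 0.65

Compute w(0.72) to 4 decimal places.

Heun: k1 = f(t_n, w_n); k2 = f(t_n + h, w_n + h·k1); w_{n+1} = w_n + (h/2)·(k1 + k2).
t=0.000000, w=0.650000:
  k1 = f(0.000000, 0.650000) = -1.642500
  k2 = f(0.240000, 0.255800) = -2.749590
  w ← 0.650000 + (0.24/2)·(-1.642500 + (-2.749590)) = 0.122949
t=0.240000, w=0.122949:
  k1 = f(0.240000, 0.122949) = -3.008649
  k2 = f(0.480000, -0.599127) = -4.755097
  w ← 0.122949 + (0.24/2)·(-3.008649 + (-4.755097)) = -0.808700
t=0.480000, w=-0.808700:
  k1 = f(0.480000, -0.808700) = -5.163766
  k2 = f(0.720000, -2.048004) = -7.918808
  w ← -0.808700 + (0.24/2)·(-5.163766 + (-7.918808)) = -2.378609
w(0.72) ≈ -2.3786

-2.3786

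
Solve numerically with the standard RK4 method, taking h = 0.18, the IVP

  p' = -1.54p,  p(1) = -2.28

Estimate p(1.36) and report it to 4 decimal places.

-1.3097

RK4: k1 = f(t_n, p_n); k2 = f(t_n + h/2, p_n + (h/2)·k1); k3 = f(t_n + h/2, p_n + (h/2)·k2); k4 = f(t_n + h, p_n + h·k3); p_{n+1} = p_n + (h/6)·(k1 + 2k2 + 2k3 + k4).
t=1.000000, p=-2.280000:
  k1 = f(1.000000, -2.280000) = 3.511200
  k2 = f(1.090000, -1.963992) = 3.024548
  k3 = f(1.090000, -2.007791) = 3.091998
  k4 = f(1.180000, -1.723440) = 2.654098
  p ← -2.280000 + (0.18/6)·(k1 + 2k2 + 2k3 + k4) = -1.728048
t=1.180000, p=-1.728048:
  k1 = f(1.180000, -1.728048) = 2.661194
  k2 = f(1.270000, -1.488541) = 2.292353
  k3 = f(1.270000, -1.521737) = 2.343474
  k4 = f(1.360000, -1.306223) = 2.011583
  p ← -1.728048 + (0.18/6)·(k1 + 2k2 + 2k3 + k4) = -1.309715
p(1.36) ≈ -1.3097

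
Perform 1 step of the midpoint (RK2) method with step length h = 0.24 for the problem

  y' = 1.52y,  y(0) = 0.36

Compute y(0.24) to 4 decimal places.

0.5153

Midpoint: k1 = f(x_n, y_n); k2 = f(x_n + h/2, y_n + (h/2)·k1); y_{n+1} = y_n + h·k2.
x=0.000000, y=0.360000:
  k1 = f(0.000000, 0.360000) = 0.547200
  k2 = f(0.120000, 0.425664) = 0.647009
  y ← 0.360000 + 0.24·0.647009 = 0.515282
y(0.24) ≈ 0.5153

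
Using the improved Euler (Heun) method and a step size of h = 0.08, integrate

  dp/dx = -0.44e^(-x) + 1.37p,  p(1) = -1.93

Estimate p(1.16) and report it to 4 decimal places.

Heun: k1 = f(x_n, p_n); k2 = f(x_n + h, p_n + h·k1); p_{n+1} = p_n + (h/2)·(k1 + k2).
x=1.000000, p=-1.930000:
  k1 = f(1.000000, -1.930000) = -2.805967
  k2 = f(1.080000, -2.154477) = -3.101056
  p ← -1.930000 + (0.08/2)·(-2.805967 + (-3.101056)) = -2.166281
x=1.080000, p=-2.166281:
  k1 = f(1.080000, -2.166281) = -3.117227
  k2 = f(1.160000, -2.415659) = -3.447387
  p ← -2.166281 + (0.08/2)·(-3.117227 + (-3.447387)) = -2.428865
p(1.16) ≈ -2.4289

-2.4289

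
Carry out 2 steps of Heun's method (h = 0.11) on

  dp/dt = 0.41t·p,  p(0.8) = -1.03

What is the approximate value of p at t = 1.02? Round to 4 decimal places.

-1.1181

Heun: k1 = f(t_n, p_n); k2 = f(t_n + h, p_n + h·k1); p_{n+1} = p_n + (h/2)·(k1 + k2).
t=0.800000, p=-1.030000:
  k1 = f(0.800000, -1.030000) = -0.337840
  k2 = f(0.910000, -1.067162) = -0.398158
  p ← -1.030000 + (0.11/2)·(-0.337840 + (-0.398158)) = -1.070480
t=0.910000, p=-1.070480:
  k1 = f(0.910000, -1.070480) = -0.399396
  k2 = f(1.020000, -1.114413) = -0.466048
  p ← -1.070480 + (0.11/2)·(-0.399396 + (-0.466048)) = -1.118079
p(1.02) ≈ -1.1181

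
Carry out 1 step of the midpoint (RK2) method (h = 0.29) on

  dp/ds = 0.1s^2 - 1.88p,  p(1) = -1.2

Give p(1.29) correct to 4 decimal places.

Midpoint: k1 = f(s_n, p_n); k2 = f(s_n + h/2, p_n + (h/2)·k1); p_{n+1} = p_n + h·k2.
s=1.000000, p=-1.200000:
  k1 = f(1.000000, -1.200000) = 2.356000
  k2 = f(1.145000, -0.858380) = 1.744857
  p ← -1.200000 + 0.29·1.744857 = -0.693991
p(1.29) ≈ -0.6940

-0.6940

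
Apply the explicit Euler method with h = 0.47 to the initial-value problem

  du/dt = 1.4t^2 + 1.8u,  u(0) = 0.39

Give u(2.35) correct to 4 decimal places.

15.9965

Euler: u_{n+1} = u_n + h·f(t_n, u_n).
t=0.000000, u=0.390000: f=0.702000 → u ← 0.390000 + 0.47·0.702000 = 0.719940
t=0.470000, u=0.719940: f=1.605152 → u ← 0.719940 + 0.47·1.605152 = 1.474361
t=0.940000, u=1.474361: f=3.890891 → u ← 1.474361 + 0.47·3.890891 = 3.303080
t=1.410000, u=3.303080: f=8.728884 → u ← 3.303080 + 0.47·8.728884 = 7.405656
t=1.880000, u=7.405656: f=18.278340 → u ← 7.405656 + 0.47·18.278340 = 15.996475
u(2.35) ≈ 15.9965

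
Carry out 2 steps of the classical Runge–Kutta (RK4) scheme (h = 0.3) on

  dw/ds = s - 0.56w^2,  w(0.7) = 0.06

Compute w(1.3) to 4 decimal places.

0.6170

RK4: k1 = f(s_n, w_n); k2 = f(s_n + h/2, w_n + (h/2)·k1); k3 = f(s_n + h/2, w_n + (h/2)·k2); k4 = f(s_n + h, w_n + h·k3); w_{n+1} = w_n + (h/6)·(k1 + 2k2 + 2k3 + k4).
s=0.700000, w=0.060000:
  k1 = f(0.700000, 0.060000) = 0.697984
  k2 = f(0.850000, 0.164698) = 0.834810
  k3 = f(0.850000, 0.185221) = 0.830788
  k4 = f(1.000000, 0.309236) = 0.946449
  w ← 0.060000 + (0.3/6)·(k1 + 2k2 + 2k3 + k4) = 0.308781
s=1.000000, w=0.308781:
  k1 = f(1.000000, 0.308781) = 0.946606
  k2 = f(1.150000, 0.450772) = 1.036210
  k3 = f(1.150000, 0.464213) = 1.029324
  k4 = f(1.300000, 0.617578) = 1.086414
  w ← 0.308781 + (0.3/6)·(k1 + 2k2 + 2k3 + k4) = 0.616986
w(1.3) ≈ 0.6170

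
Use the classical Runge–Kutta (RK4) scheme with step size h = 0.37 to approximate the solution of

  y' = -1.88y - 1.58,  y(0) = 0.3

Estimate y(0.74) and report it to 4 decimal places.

-0.5553

RK4: k1 = f(t_n, y_n); k2 = f(t_n + h/2, y_n + (h/2)·k1); k3 = f(t_n + h/2, y_n + (h/2)·k2); k4 = f(t_n + h, y_n + h·k3); y_{n+1} = y_n + (h/6)·(k1 + 2k2 + 2k3 + k4).
t=0.000000, y=0.300000:
  k1 = f(0.000000, 0.300000) = -2.144000
  k2 = f(0.185000, -0.096640) = -1.398317
  k3 = f(0.185000, 0.041311) = -1.657665
  k4 = f(0.370000, -0.313336) = -0.990928
  y ← 0.300000 + (0.37/6)·(k1 + 2k2 + 2k3 + k4) = -0.270225
t=0.370000, y=-0.270225:
  k1 = f(0.370000, -0.270225) = -1.071977
  k2 = f(0.555000, -0.468541) = -0.699143
  k3 = f(0.555000, -0.399567) = -0.828815
  k4 = f(0.740000, -0.576887) = -0.495453
  y ← -0.270225 + (0.37/6)·(k1 + 2k2 + 2k3 + k4) = -0.555331
y(0.74) ≈ -0.5553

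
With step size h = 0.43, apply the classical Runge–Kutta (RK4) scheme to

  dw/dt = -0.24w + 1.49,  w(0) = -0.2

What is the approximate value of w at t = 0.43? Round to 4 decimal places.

0.4284

RK4: k1 = f(t_n, w_n); k2 = f(t_n + h/2, w_n + (h/2)·k1); k3 = f(t_n + h/2, w_n + (h/2)·k2); k4 = f(t_n + h, w_n + h·k3); w_{n+1} = w_n + (h/6)·(k1 + 2k2 + 2k3 + k4).
t=0.000000, w=-0.200000:
  k1 = f(0.000000, -0.200000) = 1.538000
  k2 = f(0.215000, 0.130670) = 1.458639
  k3 = f(0.215000, 0.113607) = 1.462734
  k4 = f(0.430000, 0.428976) = 1.387046
  w ← -0.200000 + (0.43/6)·(k1 + 2k2 + 2k3 + k4) = 0.428358
w(0.43) ≈ 0.4284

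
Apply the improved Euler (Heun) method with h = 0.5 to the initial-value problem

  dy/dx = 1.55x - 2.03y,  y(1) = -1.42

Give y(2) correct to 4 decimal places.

Heun: k1 = f(x_n, y_n); k2 = f(x_n + h, y_n + h·k1); y_{n+1} = y_n + (h/2)·(k1 + k2).
x=1.000000, y=-1.420000:
  k1 = f(1.000000, -1.420000) = 4.432600
  k2 = f(1.500000, 0.796300) = 0.708511
  y ← -1.420000 + (0.5/2)·(4.432600 + 0.708511) = -0.134722
x=1.500000, y=-0.134722:
  k1 = f(1.500000, -0.134722) = 2.598486
  k2 = f(2.000000, 1.164521) = 0.736023
  y ← -0.134722 + (0.5/2)·(2.598486 + 0.736023) = 0.698905
y(2) ≈ 0.6989

0.6989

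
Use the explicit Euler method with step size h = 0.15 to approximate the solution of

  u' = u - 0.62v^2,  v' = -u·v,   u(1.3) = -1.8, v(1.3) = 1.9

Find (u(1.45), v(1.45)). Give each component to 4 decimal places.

Euler on (u,v): u_{n+1} = u_n + h·u', v_{n+1} = v_n + h·v'.
1.300000: (-1.800000, 1.900000); f=(-4.038200, 3.420000) → (-2.405730, 2.413000)
(u(1.45), v(1.45)) ≈ (-2.4057, 2.4130)

-2.4057, 2.4130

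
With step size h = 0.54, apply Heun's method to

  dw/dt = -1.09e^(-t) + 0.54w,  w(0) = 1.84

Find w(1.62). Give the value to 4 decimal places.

Heun: k1 = f(t_n, w_n); k2 = f(t_n + h, w_n + h·k1); w_{n+1} = w_n + (h/2)·(k1 + k2).
t=0.000000, w=1.840000:
  k1 = f(0.000000, 1.840000) = -0.096400
  k2 = f(0.540000, 1.787944) = 0.330294
  w ← 1.840000 + (0.54/2)·(-0.096400 + 0.330294) = 1.903151
t=0.540000, w=1.903151:
  k1 = f(0.540000, 1.903151) = 0.392506
  k2 = f(1.080000, 2.115105) = 0.771997
  w ← 1.903151 + (0.54/2)·(0.392506 + 0.771997) = 2.217567
t=1.080000, w=2.217567:
  k1 = f(1.080000, 2.217567) = 0.827327
  k2 = f(1.620000, 2.664324) = 1.223025
  w ← 2.217567 + (0.54/2)·(0.827327 + 1.223025) = 2.771163
w(1.62) ≈ 2.7712

2.7712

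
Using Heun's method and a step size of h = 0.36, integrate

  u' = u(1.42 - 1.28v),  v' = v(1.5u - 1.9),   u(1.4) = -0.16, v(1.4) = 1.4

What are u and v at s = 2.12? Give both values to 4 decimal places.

-0.2338, 0.3862

Heun on (u,v): k1 = f(s_n, state_n); k2 = f(s_n + h, state_n + h·k1); state_{n+1} = state_n + (h/2)·(k1 + k2).
1.400000: (-0.160000, 1.400000)
  k1 = (0.059520, -2.996000)
  predictor → (-0.138573, 0.321440)
  k2 = (-0.139759, -0.677550)
  → (-0.174443, 0.738761)
1.760000: (-0.174443, 0.738761)
  k1 = (-0.082753, -1.596953)
  predictor → (-0.204234, 0.163858)
  k2 = (-0.247177, -0.361528)
  → (-0.233830, 0.386234)
(u(2.12), v(2.12)) ≈ (-0.2338, 0.3862)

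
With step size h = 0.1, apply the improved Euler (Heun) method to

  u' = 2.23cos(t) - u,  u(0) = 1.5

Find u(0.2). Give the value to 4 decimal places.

1.6289

Heun: k1 = f(t_n, u_n); k2 = f(t_n + h, u_n + h·k1); u_{n+1} = u_n + (h/2)·(k1 + k2).
t=0.000000, u=1.500000:
  k1 = f(0.000000, 1.500000) = 0.730000
  k2 = f(0.100000, 1.573000) = 0.645859
  u ← 1.500000 + (0.1/2)·(0.730000 + 0.645859) = 1.568793
t=0.100000, u=1.568793:
  k1 = f(0.100000, 1.568793) = 0.650066
  k2 = f(0.200000, 1.633800) = 0.551749
  u ← 1.568793 + (0.1/2)·(0.650066 + 0.551749) = 1.628884
u(0.2) ≈ 1.6289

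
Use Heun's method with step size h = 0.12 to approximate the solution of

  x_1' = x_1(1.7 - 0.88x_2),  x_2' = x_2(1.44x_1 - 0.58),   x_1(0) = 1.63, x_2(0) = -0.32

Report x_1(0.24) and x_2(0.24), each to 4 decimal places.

2.6619, -0.5659

Heun on (x_1,x_2): k1 = f(s_n, state_n); k2 = f(s_n + h, state_n + h·k1); state_{n+1} = state_n + (h/2)·(k1 + k2).
0.000000: (1.630000, -0.320000)
  k1 = (3.230008, -0.565504)
  predictor → (2.017601, -0.387860)
  k2 = (4.118564, -0.901910)
  → (2.070914, -0.408045)
0.120000: (2.070914, -0.408045)
  k1 = (4.264177, -0.980171)
  predictor → (2.582616, -0.525665)
  k2 = (5.585127, -1.650046)
  → (2.661873, -0.565858)
(x_1(0.24), x_2(0.24)) ≈ (2.6619, -0.5659)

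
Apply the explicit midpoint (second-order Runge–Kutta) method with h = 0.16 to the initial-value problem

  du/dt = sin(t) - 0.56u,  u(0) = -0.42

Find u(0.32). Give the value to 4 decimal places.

Midpoint: k1 = f(t_n, u_n); k2 = f(t_n + h/2, u_n + (h/2)·k1); u_{n+1} = u_n + h·k2.
t=0.000000, u=-0.420000:
  k1 = f(0.000000, -0.420000) = 0.235200
  k2 = f(0.080000, -0.401184) = 0.304578
  u ← -0.420000 + 0.16·0.304578 = -0.371268
t=0.160000, u=-0.371268:
  k1 = f(0.160000, -0.371268) = 0.367228
  k2 = f(0.240000, -0.341889) = 0.429161
  u ← -0.371268 + 0.16·0.429161 = -0.302602
u(0.32) ≈ -0.3026

-0.3026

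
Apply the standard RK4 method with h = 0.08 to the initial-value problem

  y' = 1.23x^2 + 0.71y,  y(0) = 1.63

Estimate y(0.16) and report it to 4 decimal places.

RK4: k1 = f(x_n, y_n); k2 = f(x_n + h/2, y_n + (h/2)·k1); k3 = f(x_n + h/2, y_n + (h/2)·k2); k4 = f(x_n + h, y_n + h·k3); y_{n+1} = y_n + (h/6)·(k1 + 2k2 + 2k3 + k4).
x=0.000000, y=1.630000:
  k1 = f(0.000000, 1.630000) = 1.157300
  k2 = f(0.040000, 1.676292) = 1.192135
  k3 = f(0.040000, 1.677685) = 1.193125
  k4 = f(0.080000, 1.725450) = 1.232941
  y ← 1.630000 + (0.08/6)·(k1 + 2k2 + 2k3 + k4) = 1.725477
x=0.080000, y=1.725477:
  k1 = f(0.080000, 1.725477) = 1.232961
  k2 = f(0.120000, 1.774795) = 1.277817
  k3 = f(0.120000, 1.776589) = 1.279091
  k4 = f(0.160000, 1.827804) = 1.329229
  y ← 1.725477 + (0.08/6)·(k1 + 2k2 + 2k3 + k4) = 1.827824
y(0.16) ≈ 1.8278

1.8278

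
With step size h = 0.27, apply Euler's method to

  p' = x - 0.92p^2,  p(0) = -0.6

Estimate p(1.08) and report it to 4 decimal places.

-0.6339

Euler: p_{n+1} = p_n + h·f(x_n, p_n).
x=0.000000, p=-0.600000: f=-0.331200 → p ← -0.600000 + 0.27·(-0.331200) = -0.689424
x=0.270000, p=-0.689424: f=-0.167281 → p ← -0.689424 + 0.27·(-0.167281) = -0.734590
x=0.540000, p=-0.734590: f=0.043547 → p ← -0.734590 + 0.27·0.043547 = -0.722832
x=0.810000, p=-0.722832: f=0.329313 → p ← -0.722832 + 0.27·0.329313 = -0.633918
p(1.08) ≈ -0.6339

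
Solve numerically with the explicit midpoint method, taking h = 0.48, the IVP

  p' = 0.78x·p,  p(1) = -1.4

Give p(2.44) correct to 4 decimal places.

-8.4133

Midpoint: k1 = f(x_n, p_n); k2 = f(x_n + h/2, p_n + (h/2)·k1); p_{n+1} = p_n + h·k2.
x=1.000000, p=-1.400000:
  k1 = f(1.000000, -1.400000) = -1.092000
  k2 = f(1.240000, -1.662080) = -1.607564
  p ← -1.400000 + 0.48·(-1.607564) = -2.171631
x=1.480000, p=-2.171631:
  k1 = f(1.480000, -2.171631) = -2.506930
  k2 = f(1.720000, -2.773294) = -3.720651
  p ← -2.171631 + 0.48·(-3.720651) = -3.957543
x=1.960000, p=-3.957543:
  k1 = f(1.960000, -3.957543) = -6.050292
  k2 = f(2.200000, -5.409613) = -9.282896
  p ← -3.957543 + 0.48·(-9.282896) = -8.413333
p(2.44) ≈ -8.4133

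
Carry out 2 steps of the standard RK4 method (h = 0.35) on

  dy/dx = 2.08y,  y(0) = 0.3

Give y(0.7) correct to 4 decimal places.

RK4: k1 = f(x_n, y_n); k2 = f(x_n + h/2, y_n + (h/2)·k1); k3 = f(x_n + h/2, y_n + (h/2)·k2); k4 = f(x_n + h, y_n + h·k3); y_{n+1} = y_n + (h/6)·(k1 + 2k2 + 2k3 + k4).
x=0.000000, y=0.300000:
  k1 = f(0.000000, 0.300000) = 0.624000
  k2 = f(0.175000, 0.409200) = 0.851136
  k3 = f(0.175000, 0.448949) = 0.933814
  k4 = f(0.350000, 0.626835) = 1.303816
  y ← 0.300000 + (0.35/6)·(k1 + 2k2 + 2k3 + k4) = 0.620700
x=0.350000, y=0.620700:
  k1 = f(0.350000, 0.620700) = 1.291056
  k2 = f(0.525000, 0.846635) = 1.761001
  k3 = f(0.525000, 0.928875) = 1.932060
  k4 = f(0.700000, 1.296921) = 2.697596
  y ← 0.620700 + (0.35/6)·(k1 + 2k2 + 2k3 + k4) = 1.284229
y(0.7) ≈ 1.2842

1.2842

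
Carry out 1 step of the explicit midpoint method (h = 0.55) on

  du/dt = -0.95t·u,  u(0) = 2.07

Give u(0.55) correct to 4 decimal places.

Midpoint: k1 = f(t_n, u_n); k2 = f(t_n + h/2, u_n + (h/2)·k1); u_{n+1} = u_n + h·k2.
t=0.000000, u=2.070000:
  k1 = f(0.000000, 2.070000) = 0.000000
  k2 = f(0.275000, 2.070000) = -0.540787
  u ← 2.070000 + 0.55·(-0.540787) = 1.772567
u(0.55) ≈ 1.7726

1.7726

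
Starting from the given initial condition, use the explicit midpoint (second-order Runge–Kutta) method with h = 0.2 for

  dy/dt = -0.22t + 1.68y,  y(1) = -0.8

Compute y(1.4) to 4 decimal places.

-1.6949

Midpoint: k1 = f(t_n, y_n); k2 = f(t_n + h/2, y_n + (h/2)·k1); y_{n+1} = y_n + h·k2.
t=1.000000, y=-0.800000:
  k1 = f(1.000000, -0.800000) = -1.564000
  k2 = f(1.100000, -0.956400) = -1.848752
  y ← -0.800000 + 0.2·(-1.848752) = -1.169750
t=1.200000, y=-1.169750:
  k1 = f(1.200000, -1.169750) = -2.229181
  k2 = f(1.300000, -1.392668) = -2.625683
  y ← -1.169750 + 0.2·(-2.625683) = -1.694887
y(1.4) ≈ -1.6949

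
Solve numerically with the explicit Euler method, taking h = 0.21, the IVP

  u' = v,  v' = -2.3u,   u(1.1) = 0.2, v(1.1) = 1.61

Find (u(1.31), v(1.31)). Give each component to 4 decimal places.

Euler on (u,v): u_{n+1} = u_n + h·u', v_{n+1} = v_n + h·v'.
1.100000: (0.200000, 1.610000); f=(1.610000, -0.460000) → (0.538100, 1.513400)
(u(1.31), v(1.31)) ≈ (0.5381, 1.5134)

0.5381, 1.5134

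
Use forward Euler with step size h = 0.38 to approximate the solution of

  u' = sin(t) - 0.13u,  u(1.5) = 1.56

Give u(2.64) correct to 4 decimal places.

Euler: u_{n+1} = u_n + h·f(t_n, u_n).
t=1.500000, u=1.560000: f=0.794695 → u ← 1.560000 + 0.38·0.794695 = 1.861984
t=1.880000, u=1.861984: f=0.710518 → u ← 1.861984 + 0.38·0.710518 = 2.131981
t=2.260000, u=2.131981: f=0.494595 → u ← 2.131981 + 0.38·0.494595 = 2.319927
u(2.64) ≈ 2.3199

2.3199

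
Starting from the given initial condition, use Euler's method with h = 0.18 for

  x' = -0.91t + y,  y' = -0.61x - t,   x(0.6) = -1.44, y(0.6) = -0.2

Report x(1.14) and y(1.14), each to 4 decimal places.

Euler on (x,y): x_{n+1} = x_n + h·x', y_{n+1} = y_n + h·y'.
0.600000: (-1.440000, -0.200000); f=(-0.746000, 0.278400) → (-1.574280, -0.149888)
0.780000: (-1.574280, -0.149888); f=(-0.859688, 0.180311) → (-1.729024, -0.117432)
0.960000: (-1.729024, -0.117432); f=(-0.991032, 0.094705) → (-1.907410, -0.100385)
(x(1.14), y(1.14)) ≈ (-1.9074, -0.1004)

-1.9074, -0.1004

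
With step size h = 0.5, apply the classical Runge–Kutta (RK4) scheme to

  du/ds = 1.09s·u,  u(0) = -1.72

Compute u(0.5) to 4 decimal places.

RK4: k1 = f(s_n, u_n); k2 = f(s_n + h/2, u_n + (h/2)·k1); k3 = f(s_n + h/2, u_n + (h/2)·k2); k4 = f(s_n + h, u_n + h·k3); u_{n+1} = u_n + (h/6)·(k1 + 2k2 + 2k3 + k4).
s=0.000000, u=-1.720000:
  k1 = f(0.000000, -1.720000) = 0.000000
  k2 = f(0.250000, -1.720000) = -0.468700
  k3 = f(0.250000, -1.837175) = -0.500630
  k4 = f(0.500000, -1.970315) = -1.073822
  u ← -1.720000 + (0.5/6)·(k1 + 2k2 + 2k3 + k4) = -1.971040
u(0.5) ≈ -1.9710

-1.9710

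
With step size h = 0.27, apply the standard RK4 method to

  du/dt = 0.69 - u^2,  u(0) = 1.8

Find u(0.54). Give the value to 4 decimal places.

RK4: k1 = f(t_n, u_n); k2 = f(t_n + h/2, u_n + (h/2)·k1); k3 = f(t_n + h/2, u_n + (h/2)·k2); k4 = f(t_n + h, u_n + h·k3); u_{n+1} = u_n + (h/6)·(k1 + 2k2 + 2k3 + k4).
t=0.000000, u=1.800000:
  k1 = f(0.000000, 1.800000) = -2.550000
  k2 = f(0.135000, 1.455750) = -1.429208
  k3 = f(0.135000, 1.607057) = -1.892632
  k4 = f(0.270000, 1.288989) = -0.971494
  u ← 1.800000 + (0.27/6)·(k1 + 2k2 + 2k3 + k4) = 1.342567
t=0.270000, u=1.342567:
  k1 = f(0.270000, 1.342567) = -1.112487
  k2 = f(0.405000, 1.192381) = -0.731774
  k3 = f(0.405000, 1.243778) = -0.856983
  k4 = f(0.540000, 1.111182) = -0.544725
  u ← 1.342567 + (0.27/6)·(k1 + 2k2 + 2k3 + k4) = 1.125005
u(0.54) ≈ 1.1250

1.1250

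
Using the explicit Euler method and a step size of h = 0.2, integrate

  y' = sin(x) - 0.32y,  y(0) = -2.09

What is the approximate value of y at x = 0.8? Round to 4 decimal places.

Euler: y_{n+1} = y_n + h·f(x_n, y_n).
x=0.000000, y=-2.090000: f=0.668800 → y ← -2.090000 + 0.2·0.668800 = -1.956240
x=0.200000, y=-1.956240: f=0.824666 → y ← -1.956240 + 0.2·0.824666 = -1.791307
x=0.400000, y=-1.791307: f=0.962637 → y ← -1.791307 + 0.2·0.962637 = -1.598779
x=0.600000, y=-1.598779: f=1.076252 → y ← -1.598779 + 0.2·1.076252 = -1.383529
y(0.8) ≈ -1.3835

-1.3835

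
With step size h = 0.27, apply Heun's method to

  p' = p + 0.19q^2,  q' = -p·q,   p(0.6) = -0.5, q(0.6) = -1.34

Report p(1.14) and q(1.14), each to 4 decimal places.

Heun on (p,q): k1 = f(t_n, state_n); k2 = f(t_n + h, state_n + h·k1); state_{n+1} = state_n + (h/2)·(k1 + k2).
0.600000: (-0.500000, -1.340000)
  k1 = (-0.158836, -0.670000)
  predictor → (-0.542886, -1.520900)
  k2 = (-0.103390, -0.825675)
  → (-0.535400, -1.541916)
0.870000: (-0.535400, -1.541916)
  k1 = (-0.083674, -0.825543)
  predictor → (-0.557993, -1.764813)
  k2 = (0.033774, -0.984752)
  → (-0.542137, -1.786306)
(p(1.14), q(1.14)) ≈ (-0.5421, -1.7863)

-0.5421, -1.7863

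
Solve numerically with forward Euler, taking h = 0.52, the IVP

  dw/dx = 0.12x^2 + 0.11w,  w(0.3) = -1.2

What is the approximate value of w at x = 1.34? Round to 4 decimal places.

Euler: w_{n+1} = w_n + h·f(x_n, w_n).
x=0.300000, w=-1.200000: f=-0.121200 → w ← -1.200000 + 0.52·(-0.121200) = -1.263024
x=0.820000, w=-1.263024: f=-0.058245 → w ← -1.263024 + 0.52·(-0.058245) = -1.293311
w(1.34) ≈ -1.2933

-1.2933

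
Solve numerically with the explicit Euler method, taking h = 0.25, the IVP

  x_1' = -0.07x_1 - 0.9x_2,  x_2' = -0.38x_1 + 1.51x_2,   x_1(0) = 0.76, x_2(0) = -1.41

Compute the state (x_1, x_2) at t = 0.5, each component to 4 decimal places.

Euler on (x_1,x_2): x_1_{n+1} = x_1_n + h·x_1', x_2_{n+1} = x_2_n + h·x_2'.
0.000000: (0.760000, -1.410000); f=(1.215800, -2.417900) → (1.063950, -2.014475)
0.250000: (1.063950, -2.014475); f=(1.738551, -3.446158) → (1.498588, -2.876015)
(x_1(0.5), x_2(0.5)) ≈ (1.4986, -2.8760)

1.4986, -2.8760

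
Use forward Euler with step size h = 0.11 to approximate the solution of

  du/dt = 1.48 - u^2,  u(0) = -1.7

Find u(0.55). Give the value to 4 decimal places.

Euler: u_{n+1} = u_n + h·f(t_n, u_n).
t=0.000000, u=-1.700000: f=-1.410000 → u ← -1.700000 + 0.11·(-1.410000) = -1.855100
t=0.110000, u=-1.855100: f=-1.961396 → u ← -1.855100 + 0.11·(-1.961396) = -2.070854
t=0.220000, u=-2.070854: f=-2.808434 → u ← -2.070854 + 0.11·(-2.808434) = -2.379781
t=0.330000, u=-2.379781: f=-4.183359 → u ← -2.379781 + 0.11·(-4.183359) = -2.839951
t=0.440000, u=-2.839951: f=-6.585321 → u ← -2.839951 + 0.11·(-6.585321) = -3.564336
u(0.55) ≈ -3.5643

-3.5643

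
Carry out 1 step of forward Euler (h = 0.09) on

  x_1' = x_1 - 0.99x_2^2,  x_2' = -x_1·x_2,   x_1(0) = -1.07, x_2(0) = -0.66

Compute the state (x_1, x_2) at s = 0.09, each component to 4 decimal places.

-1.2051, -0.7236

Euler on (x_1,x_2): x_1_{n+1} = x_1_n + h·x_1', x_2_{n+1} = x_2_n + h·x_2'.
0.000000: (-1.070000, -0.660000); f=(-1.501244, -0.706200) → (-1.205112, -0.723558)
(x_1(0.09), x_2(0.09)) ≈ (-1.2051, -0.7236)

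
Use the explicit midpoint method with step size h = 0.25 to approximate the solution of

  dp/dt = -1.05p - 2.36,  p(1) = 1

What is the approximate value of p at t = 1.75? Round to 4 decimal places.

Midpoint: k1 = f(t_n, p_n); k2 = f(t_n + h/2, p_n + (h/2)·k1); p_{n+1} = p_n + h·k2.
t=1.000000, p=1.000000:
  k1 = f(1.000000, 1.000000) = -3.410000
  k2 = f(1.125000, 0.573750) = -2.962438
  p ← 1.000000 + 0.25·(-2.962438) = 0.259391
t=1.250000, p=0.259391:
  k1 = f(1.250000, 0.259391) = -2.632360
  k2 = f(1.375000, -0.069654) = -2.286863
  p ← 0.259391 + 0.25·(-2.286863) = -0.312325
t=1.500000, p=-0.312325:
  k1 = f(1.500000, -0.312325) = -2.032059
  k2 = f(1.625000, -0.566332) = -1.765351
  p ← -0.312325 + 0.25·(-1.765351) = -0.753663
p(1.75) ≈ -0.7537

-0.7537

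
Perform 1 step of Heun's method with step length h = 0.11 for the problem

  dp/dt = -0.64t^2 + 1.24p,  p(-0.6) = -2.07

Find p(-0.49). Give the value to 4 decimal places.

-2.3945

Heun: k1 = f(t_n, p_n); k2 = f(t_n + h, p_n + h·k1); p_{n+1} = p_n + (h/2)·(k1 + k2).
t=-0.600000, p=-2.070000:
  k1 = f(-0.600000, -2.070000) = -2.797200
  k2 = f(-0.490000, -2.377692) = -3.102002
  p ← -2.070000 + (0.11/2)·(-2.797200 + (-3.102002)) = -2.394456
p(-0.49) ≈ -2.3945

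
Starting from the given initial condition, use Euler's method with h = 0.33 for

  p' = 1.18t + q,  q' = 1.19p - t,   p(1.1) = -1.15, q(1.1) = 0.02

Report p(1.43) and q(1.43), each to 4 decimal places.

Euler on (p,q): p_{n+1} = p_n + h·p', q_{n+1} = q_n + h·q'.
1.100000: (-1.150000, 0.020000); f=(1.318000, -2.468500) → (-0.715060, -0.794605)
(p(1.43), q(1.43)) ≈ (-0.7151, -0.7946)

-0.7151, -0.7946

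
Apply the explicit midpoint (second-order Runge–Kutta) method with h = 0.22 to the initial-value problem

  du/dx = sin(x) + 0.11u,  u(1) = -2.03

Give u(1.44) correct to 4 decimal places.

-1.7103

Midpoint: k1 = f(x_n, u_n); k2 = f(x_n + h/2, u_n + (h/2)·k1); u_{n+1} = u_n + h·k2.
x=1.000000, u=-2.030000:
  k1 = f(1.000000, -2.030000) = 0.618171
  k2 = f(1.110000, -1.962001) = 0.679879
  u ← -2.030000 + 0.22·0.679879 = -1.880427
x=1.220000, u=-1.880427:
  k1 = f(1.220000, -1.880427) = 0.732252
  k2 = f(1.330000, -1.799879) = 0.773162
  u ← -1.880427 + 0.22·0.773162 = -1.710331
u(1.44) ≈ -1.7103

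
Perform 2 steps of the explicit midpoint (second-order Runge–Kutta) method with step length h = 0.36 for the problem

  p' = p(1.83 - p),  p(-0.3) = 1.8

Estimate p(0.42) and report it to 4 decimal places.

1.8206

Midpoint: k1 = f(s_n, p_n); k2 = f(s_n + h/2, p_n + (h/2)·k1); p_{n+1} = p_n + h·k2.
s=-0.300000, p=1.800000:
  k1 = f(-0.300000, 1.800000) = 0.054000
  k2 = f(-0.120000, 1.809720) = 0.036701
  p ← 1.800000 + 0.36·0.036701 = 1.813212
s=0.060000, p=1.813212:
  k1 = f(0.060000, 1.813212) = 0.030439
  k2 = f(0.240000, 1.818692) = 0.020567
  p ← 1.813212 + 0.36·0.020567 = 1.820616
p(0.42) ≈ 1.8206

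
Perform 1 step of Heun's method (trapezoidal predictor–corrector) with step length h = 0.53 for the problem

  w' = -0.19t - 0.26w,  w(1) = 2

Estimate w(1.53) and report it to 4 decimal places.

1.6229

Heun: k1 = f(t_n, w_n); k2 = f(t_n + h, w_n + h·k1); w_{n+1} = w_n + (h/2)·(k1 + k2).
t=1.000000, w=2.000000:
  k1 = f(1.000000, 2.000000) = -0.710000
  k2 = f(1.530000, 1.623700) = -0.712862
  w ← 2.000000 + (0.53/2)·(-0.710000 + (-0.712862)) = 1.622942
w(1.53) ≈ 1.6229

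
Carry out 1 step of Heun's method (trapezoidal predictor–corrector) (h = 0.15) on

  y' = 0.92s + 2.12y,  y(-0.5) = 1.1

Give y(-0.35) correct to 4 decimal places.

Heun: k1 = f(s_n, y_n); k2 = f(s_n + h, y_n + h·k1); y_{n+1} = y_n + (h/2)·(k1 + k2).
s=-0.500000, y=1.100000:
  k1 = f(-0.500000, 1.100000) = 1.872000
  k2 = f(-0.350000, 1.380800) = 2.605296
  y ← 1.100000 + (0.15/2)·(1.872000 + 2.605296) = 1.435797
y(-0.35) ≈ 1.4358

1.4358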